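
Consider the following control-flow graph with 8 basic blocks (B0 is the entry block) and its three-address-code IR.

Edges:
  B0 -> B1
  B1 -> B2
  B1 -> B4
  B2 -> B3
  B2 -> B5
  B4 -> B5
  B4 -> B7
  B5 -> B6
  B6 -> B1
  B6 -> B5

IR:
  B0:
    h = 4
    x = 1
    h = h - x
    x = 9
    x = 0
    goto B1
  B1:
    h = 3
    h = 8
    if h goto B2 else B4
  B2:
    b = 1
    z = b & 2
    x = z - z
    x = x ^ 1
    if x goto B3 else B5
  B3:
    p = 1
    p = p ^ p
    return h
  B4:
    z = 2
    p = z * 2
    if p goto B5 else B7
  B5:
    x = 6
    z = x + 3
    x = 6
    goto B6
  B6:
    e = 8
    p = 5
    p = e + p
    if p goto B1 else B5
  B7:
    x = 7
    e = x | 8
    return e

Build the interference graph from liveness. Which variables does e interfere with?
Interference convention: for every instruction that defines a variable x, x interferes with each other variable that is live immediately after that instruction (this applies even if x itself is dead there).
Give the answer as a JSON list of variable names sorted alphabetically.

Answer: ["p"]

Derivation:
Per-block:
  B0: def={h,x} ue=∅
  B1: def={h} ue=∅
  B2: def={b,x,z} ue=∅
  B3: def={p} ue={h}
  B4: def={p,z} ue=∅
  B5: def={x,z} ue=∅
  B6: def={e,p} ue=∅
  B7: def={e,x} ue=∅

Live sets:
  live B0: ∅→∅
  live B1: ∅→{h}
  live B2: {h}→{h}
  live B3: {h}→∅
  live B4: ∅→∅
  live B5: ∅→∅
  live B6: ∅→∅
  live B7: ∅→∅

Conflict graph:
  b: {h}
  e: {p}
  h: {b,p,x,z}
  p: {e,h}
  x: {h}
  z: {h}

N(e) = ["p"]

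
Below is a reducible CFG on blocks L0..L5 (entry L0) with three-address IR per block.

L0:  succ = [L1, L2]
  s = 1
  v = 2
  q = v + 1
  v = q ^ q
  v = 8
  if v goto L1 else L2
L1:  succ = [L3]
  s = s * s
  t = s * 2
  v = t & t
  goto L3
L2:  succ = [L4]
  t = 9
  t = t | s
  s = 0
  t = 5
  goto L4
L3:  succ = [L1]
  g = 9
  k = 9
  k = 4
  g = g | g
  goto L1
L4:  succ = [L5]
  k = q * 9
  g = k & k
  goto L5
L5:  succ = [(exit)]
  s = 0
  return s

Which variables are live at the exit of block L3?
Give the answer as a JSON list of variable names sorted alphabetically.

Block summaries:
  L0: def={q,s,v} ue=∅
  L1: def={s,t,v} ue={s}
  L2: def={s,t} ue={s}
  L3: def={g,k} ue=∅
  L4: def={g,k} ue={q}
  L5: def={s} ue=∅

Liveness:
  live L0: ∅→{q,s}
  live L1: {s}→{s}
  live L2: {q,s}→{q}
  live L3: {s}→{s}
  live L4: {q}→∅
  live L5: ∅→∅

live-out(L3) = ["s"]

Answer: ["s"]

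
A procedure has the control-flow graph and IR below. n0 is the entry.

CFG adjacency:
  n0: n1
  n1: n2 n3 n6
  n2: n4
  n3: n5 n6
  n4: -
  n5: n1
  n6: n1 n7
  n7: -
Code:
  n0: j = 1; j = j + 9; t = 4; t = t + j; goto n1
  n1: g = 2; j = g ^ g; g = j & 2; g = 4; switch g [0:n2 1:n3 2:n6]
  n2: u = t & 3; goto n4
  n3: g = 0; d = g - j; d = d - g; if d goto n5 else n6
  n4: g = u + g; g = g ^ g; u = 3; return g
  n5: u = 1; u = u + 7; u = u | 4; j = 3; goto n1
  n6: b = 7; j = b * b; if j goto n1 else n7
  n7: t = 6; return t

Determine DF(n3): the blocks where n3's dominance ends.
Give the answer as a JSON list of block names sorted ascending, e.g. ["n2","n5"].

idom tree: n1←n0 n2←n1 n3←n1 n4←n2 n5←n3 n6←n1 n7←n6
Dom at joins:
  n1: preds {n0,n5,n6}: {n0} ∩ {n0,n1,n3,n5} ∩ {n0,n1,n6} = {n0}; idom=n0
  n6: preds {n1,n3}: {n0,n1} ∩ {n0,n1,n3} = {n0,n1}; idom=n1

DF derivation:
  n1←n0: walk · to n0
  n1←n5: walk n5→n3→n1 to n0
  n1←n6: walk n6→n1 to n0
  n6←n1: walk · to n1
  n6←n3: walk n3 to n1
  DF(n0)=∅
  DF(n1)={n1}
  DF(n2)=∅
  DF(n3)={n1,n6}
  DF(n4)=∅
  DF(n5)={n1}
  DF(n6)={n1}
  DF(n7)=∅

DF(n3) = ["n1", "n6"]

Answer: ["n1", "n6"]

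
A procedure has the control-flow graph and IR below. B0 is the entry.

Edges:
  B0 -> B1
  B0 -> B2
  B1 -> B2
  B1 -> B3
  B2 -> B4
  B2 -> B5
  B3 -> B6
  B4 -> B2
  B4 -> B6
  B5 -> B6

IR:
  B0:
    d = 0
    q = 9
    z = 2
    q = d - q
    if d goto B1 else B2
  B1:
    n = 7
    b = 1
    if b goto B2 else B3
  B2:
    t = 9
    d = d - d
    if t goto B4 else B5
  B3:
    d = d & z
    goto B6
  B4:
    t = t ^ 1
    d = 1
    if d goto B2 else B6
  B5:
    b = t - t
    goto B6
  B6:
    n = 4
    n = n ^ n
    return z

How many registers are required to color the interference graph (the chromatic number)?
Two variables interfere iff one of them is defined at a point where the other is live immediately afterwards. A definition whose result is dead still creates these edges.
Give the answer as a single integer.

Answer: 3

Working:
def/use:
  B0: def={d,q,z} ue=∅
  B1: def={b,n} ue=∅
  B2: def={d,t} ue={d}
  B3: def={d} ue={d,z}
  B4: def={d,t} ue={t}
  B5: def={b} ue={t}
  B6: def={n} ue={z}

Backward fixpoint:
  B0 li=∅ lo={d,z}
  B1 li={d,z} lo={d,z}
  B2 li={d,z} lo={t,z}
  B3 li={d,z} lo={z}
  B4 li={t,z} lo={d,z}
  B5 li={t,z} lo={z}
  B6 li={z} lo=∅

Interference:
  b: {d,z}
  d: {b,n,q,t,z}
  n: {d,z}
  q: {d,z}
  t: {d,z}
  z: {b,d,n,q,t}

Registers:
  lower bound: {b,d,z} mutually conflict ⇒ χ ≥ 3
  3-colouring: c0={d}  c1={z}  c2={b,n,q,t}
  χ = 3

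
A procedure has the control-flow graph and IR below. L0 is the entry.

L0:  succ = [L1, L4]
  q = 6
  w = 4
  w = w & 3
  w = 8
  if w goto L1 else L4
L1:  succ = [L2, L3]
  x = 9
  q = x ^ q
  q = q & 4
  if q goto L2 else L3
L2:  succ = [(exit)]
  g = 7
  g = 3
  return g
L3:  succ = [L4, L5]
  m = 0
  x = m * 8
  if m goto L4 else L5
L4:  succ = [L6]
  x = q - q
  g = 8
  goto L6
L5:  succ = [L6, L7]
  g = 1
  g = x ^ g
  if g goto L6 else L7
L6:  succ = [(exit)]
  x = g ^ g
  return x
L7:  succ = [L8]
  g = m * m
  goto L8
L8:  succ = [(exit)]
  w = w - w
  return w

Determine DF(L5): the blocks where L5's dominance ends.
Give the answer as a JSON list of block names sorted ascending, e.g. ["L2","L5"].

Answer: ["L6"]

Analysis:
idom tree: L1←L0 L2←L1 L3←L1 L4←L0 L5←L3 L6←L0 L7←L5 L8←L7
Dom at joins:
  L4: preds {L0,L3}: {L0} ∩ {L0,L1,L3} = {L0}; idom=L0
  L6: preds {L4,L5}: {L0,L4} ∩ {L0,L1,L3,L5} = {L0}; idom=L0

Frontier:
  L4←L0: walk · to L0
  L4←L3: walk L3→L1 to L0
  L6←L4: walk L4 to L0
  L6←L5: walk L5→L3→L1 to L0
  DF(L0)=∅
  DF(L1)={L4,L6}
  DF(L2)=∅
  DF(L3)={L4,L6}
  DF(L4)={L6}
  DF(L5)={L6}
  DF(L6)=∅
  DF(L7)=∅
  DF(L8)=∅

DF(L5) = ["L6"]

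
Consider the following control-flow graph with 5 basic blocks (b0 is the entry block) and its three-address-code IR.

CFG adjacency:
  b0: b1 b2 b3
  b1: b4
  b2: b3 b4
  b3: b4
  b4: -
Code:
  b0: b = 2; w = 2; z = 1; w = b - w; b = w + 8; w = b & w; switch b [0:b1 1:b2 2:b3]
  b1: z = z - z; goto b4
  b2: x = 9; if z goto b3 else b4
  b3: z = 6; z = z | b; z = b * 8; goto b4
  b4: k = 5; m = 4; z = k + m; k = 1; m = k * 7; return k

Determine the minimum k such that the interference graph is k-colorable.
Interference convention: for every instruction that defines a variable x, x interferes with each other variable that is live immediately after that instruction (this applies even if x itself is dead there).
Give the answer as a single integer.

Answer: 3

Working:
Block summaries:
  b0: def={b,w,z} ue=∅
  b1: def={z} ue={z}
  b2: def={x} ue={z}
  b3: def={z} ue={b}
  b4: def={k,m,z} ue=∅

Liveness:
  live b0: ∅→{b,z}
  live b1: {z}→∅
  live b2: {b,z}→{b}
  live b3: {b}→∅
  live b4: ∅→∅

Interference:
  b — {w,x,z}
  k — {m}
  m — {k}
  w — {b,z}
  x — {b,z}
  z — {b,w,x}

Chromatic number:
  clique {b,w,z} ⇒ need ≥ 3
  assign b→R0 k→R0 m→R1 w→R2 x→R2 z→R1 — no edge inside a register ⇒ χ ≤ 3
  χ = 3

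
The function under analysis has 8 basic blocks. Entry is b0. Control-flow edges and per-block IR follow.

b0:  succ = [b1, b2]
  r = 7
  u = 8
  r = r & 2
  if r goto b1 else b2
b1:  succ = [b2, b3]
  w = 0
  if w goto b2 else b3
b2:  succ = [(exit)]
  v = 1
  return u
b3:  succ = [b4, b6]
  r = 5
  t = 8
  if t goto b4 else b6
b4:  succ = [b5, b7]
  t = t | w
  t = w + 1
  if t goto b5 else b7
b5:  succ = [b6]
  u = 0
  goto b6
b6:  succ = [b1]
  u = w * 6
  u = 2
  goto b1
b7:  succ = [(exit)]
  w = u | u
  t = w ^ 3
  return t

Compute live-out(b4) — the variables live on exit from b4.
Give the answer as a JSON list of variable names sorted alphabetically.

Answer: ["u", "w"]

Analysis:
def/use:
  b0 def {r,u} use ∅
  b1 def {w} use ∅
  b2 def {v} use {u}
  b3 def {r,t} use ∅
  b4 def {t} use {t,w}
  b5 def {u} use ∅
  b6 def {u} use {w}
  b7 def {t,w} use {u}

Live sets:
  b0 li=∅ lo={u}
  b1 li={u} lo={u,w}
  b2 li={u} lo=∅
  b3 li={u,w} lo={t,u,w}
  b4 li={t,u,w} lo={u,w}
  b5 li={w} lo={w}
  b6 li={w} lo={u}
  b7 li={u} lo=∅

live-out(b4) = ["u", "w"]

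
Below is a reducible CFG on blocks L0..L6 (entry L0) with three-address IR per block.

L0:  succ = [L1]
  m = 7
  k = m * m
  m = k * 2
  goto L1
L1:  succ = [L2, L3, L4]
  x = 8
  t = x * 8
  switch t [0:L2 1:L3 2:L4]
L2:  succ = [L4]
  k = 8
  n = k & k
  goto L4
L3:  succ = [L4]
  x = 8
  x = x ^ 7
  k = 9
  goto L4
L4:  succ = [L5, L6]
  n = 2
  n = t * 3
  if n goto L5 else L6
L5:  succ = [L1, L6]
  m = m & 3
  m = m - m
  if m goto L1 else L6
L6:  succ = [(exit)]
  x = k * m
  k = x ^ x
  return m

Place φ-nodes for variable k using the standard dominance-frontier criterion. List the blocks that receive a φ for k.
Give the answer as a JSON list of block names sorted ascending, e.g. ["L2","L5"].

Answer: ["L1", "L4"]

Analysis:
idom tree: L1←L0 L2←L1 L3←L1 L4←L1 L5←L4 L6←L4
Dom∩ at merges:
  L1: preds {L0,L5}: {L0} ∩ {L0,L1,L4,L5} = {L0}; idom=L0
  L4: preds {L1,L2,L3}: {L0,L1} ∩ {L0,L1,L2} ∩ {L0,L1,L3} = {L0,L1}; idom=L1
  L6: preds {L4,L5}: {L0,L1,L4} ∩ {L0,L1,L4,L5} = {L0,L1,L4}; idom=L4

Frontier:
  join L1 pred L0: · stop@L0
  join L1 pred L5: L5→L4→L1 stop@L0
  join L4 pred L1: · stop@L1
  join L4 pred L2: L2 stop@L1
  join L4 pred L3: L3 stop@L1
  join L6 pred L4: · stop@L4
  join L6 pred L5: L5 stop@L4
  DF(L0)=∅
  DF(L1)={L1}
  DF(L2)={L4}
  DF(L3)={L4}
  DF(L4)={L1}
  DF(L5)={L1,L6}
  DF(L6)=∅

φ for k: defs {L0,L2,L3,L6}
  DF⁺ = {L1,L4}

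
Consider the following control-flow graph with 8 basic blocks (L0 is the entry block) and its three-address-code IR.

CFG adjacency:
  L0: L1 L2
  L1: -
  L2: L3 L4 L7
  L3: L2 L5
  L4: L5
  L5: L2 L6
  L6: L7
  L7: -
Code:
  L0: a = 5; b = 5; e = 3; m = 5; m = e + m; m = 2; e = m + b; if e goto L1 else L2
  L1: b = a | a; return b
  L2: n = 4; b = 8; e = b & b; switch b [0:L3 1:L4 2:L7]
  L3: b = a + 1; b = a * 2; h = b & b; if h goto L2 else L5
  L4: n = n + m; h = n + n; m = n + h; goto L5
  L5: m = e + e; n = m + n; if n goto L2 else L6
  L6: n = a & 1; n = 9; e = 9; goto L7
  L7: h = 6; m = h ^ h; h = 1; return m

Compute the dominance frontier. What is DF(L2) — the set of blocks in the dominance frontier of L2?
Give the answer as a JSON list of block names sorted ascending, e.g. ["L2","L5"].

idom tree: L1←L0 L2←L0 L3←L2 L4←L2 L5←L2 L6←L5 L7←L2
Join-block Dom:
  L2: preds {L0,L3,L5}: {L0} ∩ {L0,L2,L3} ∩ {L0,L2,L5} = {L0}; idom=L0
  L5: preds {L3,L4}: {L0,L2,L3} ∩ {L0,L2,L4} = {L0,L2}; idom=L2
  L7: preds {L2,L6}: {L0,L2} ∩ {L0,L2,L5,L6} = {L0,L2}; idom=L2

Frontier:
  L2←L0: walk · to L0
  L2←L3: walk L3→L2 to L0
  L2←L5: walk L5→L2 to L0
  L5←L3: walk L3 to L2
  L5←L4: walk L4 to L2
  L7←L2: walk · to L2
  L7←L6: walk L6→L5 to L2
  L0 → ∅
  L1 → ∅
  L2 → {L2}
  L3 → {L2,L5}
  L4 → {L5}
  L5 → {L2,L7}
  L6 → {L7}
  L7 → ∅

DF(L2) = ["L2"]

Answer: ["L2"]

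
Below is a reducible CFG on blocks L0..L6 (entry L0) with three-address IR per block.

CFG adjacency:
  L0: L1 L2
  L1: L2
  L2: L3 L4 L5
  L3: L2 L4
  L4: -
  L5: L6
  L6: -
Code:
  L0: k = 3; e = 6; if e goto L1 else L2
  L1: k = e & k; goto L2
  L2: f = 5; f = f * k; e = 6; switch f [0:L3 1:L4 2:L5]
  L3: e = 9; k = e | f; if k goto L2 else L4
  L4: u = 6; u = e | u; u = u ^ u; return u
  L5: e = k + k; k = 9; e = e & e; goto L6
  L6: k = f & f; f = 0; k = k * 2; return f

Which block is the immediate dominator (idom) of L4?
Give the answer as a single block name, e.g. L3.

Answer: L2

Analysis:
idom tree: L1←L0 L2←L0 L3←L2 L4←L2 L5←L2 L6←L5
Join-block Dom:
  L2: preds {L0,L1,L3}: {L0} ∩ {L0,L1} ∩ {L0,L2,L3} = {L0}; idom=L0
  L4: preds {L2,L3}: {L0,L2} ∩ {L0,L2,L3} = {L0,L2}; idom=L2

idom(L4) = L2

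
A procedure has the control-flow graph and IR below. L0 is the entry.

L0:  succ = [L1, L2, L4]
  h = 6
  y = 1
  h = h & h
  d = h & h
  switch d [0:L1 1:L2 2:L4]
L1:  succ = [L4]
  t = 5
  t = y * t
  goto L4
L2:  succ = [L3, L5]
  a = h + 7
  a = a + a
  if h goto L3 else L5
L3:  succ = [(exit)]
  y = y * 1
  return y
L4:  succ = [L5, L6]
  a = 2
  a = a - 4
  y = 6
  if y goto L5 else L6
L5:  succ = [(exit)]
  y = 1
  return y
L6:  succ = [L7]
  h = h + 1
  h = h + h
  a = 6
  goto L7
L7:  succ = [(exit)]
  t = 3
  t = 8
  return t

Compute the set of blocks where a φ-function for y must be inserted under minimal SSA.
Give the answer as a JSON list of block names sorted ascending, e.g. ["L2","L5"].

Answer: ["L5"]

Working:
idom tree: L1←L0 L2←L0 L3←L2 L4←L0 L5←L0 L6←L4 L7←L6
Join-block Dom:
  L4: preds {L0,L1}: {L0} ∩ {L0,L1} = {L0}; idom=L0
  L5: preds {L2,L4}: {L0,L2} ∩ {L0,L4} = {L0}; idom=L0

DF derivation:
  L4←L0: walk · to L0
  L4←L1: walk L1 to L0
  L5←L2: walk L2 to L0
  L5←L4: walk L4 to L0
  DF(L0)=∅
  DF(L1)={L4}
  DF(L2)={L5}
  DF(L3)=∅
  DF(L4)={L5}
  DF(L5)=∅
  DF(L6)=∅
  DF(L7)=∅

φ for y: defs {L0,L3,L4,L5}
  DF⁺ = {L5}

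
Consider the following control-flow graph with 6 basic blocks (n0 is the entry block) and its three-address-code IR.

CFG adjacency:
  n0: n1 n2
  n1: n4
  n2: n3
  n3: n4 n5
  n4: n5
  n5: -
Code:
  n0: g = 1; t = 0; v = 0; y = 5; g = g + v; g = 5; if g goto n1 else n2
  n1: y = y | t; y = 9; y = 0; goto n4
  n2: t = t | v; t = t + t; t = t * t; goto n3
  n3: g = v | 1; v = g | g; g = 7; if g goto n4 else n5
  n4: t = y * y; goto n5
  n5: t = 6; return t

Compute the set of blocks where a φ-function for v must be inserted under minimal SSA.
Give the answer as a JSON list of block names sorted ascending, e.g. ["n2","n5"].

idom tree: n1←n0 n2←n0 n3←n2 n4←n0 n5←n0
Dom∩ at merges:
  n4: preds {n1,n3}: {n0,n1} ∩ {n0,n2,n3} = {n0}; idom=n0
  n5: preds {n3,n4}: {n0,n2,n3} ∩ {n0,n4} = {n0}; idom=n0

DF walk-up:
  n4←n1: walk n1 to n0
  n4←n3: walk n3→n2 to n0
  n5←n3: walk n3→n2 to n0
  n5←n4: walk n4 to n0
  n0: DF=∅
  n1: DF={n4}
  n2: DF={n4,n5}
  n3: DF={n4,n5}
  n4: DF={n5}
  n5: DF=∅

φ for v: defs {n0,n3}
  DF⁺ = {n4,n5}

Answer: ["n4", "n5"]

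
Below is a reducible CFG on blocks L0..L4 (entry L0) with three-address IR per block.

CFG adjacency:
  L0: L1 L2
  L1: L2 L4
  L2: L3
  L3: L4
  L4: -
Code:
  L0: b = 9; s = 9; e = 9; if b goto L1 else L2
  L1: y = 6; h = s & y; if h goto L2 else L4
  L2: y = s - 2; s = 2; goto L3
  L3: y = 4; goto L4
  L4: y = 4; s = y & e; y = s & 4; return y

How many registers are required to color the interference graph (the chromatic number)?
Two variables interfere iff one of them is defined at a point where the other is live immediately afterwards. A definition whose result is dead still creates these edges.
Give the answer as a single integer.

Answer: 3

Derivation:
Block summaries:
  L0 def {b,e,s} use ∅
  L1 def {h,y} use {s}
  L2 def {s,y} use {s}
  L3 def {y} use ∅
  L4 def {s,y} use {e}

Liveness:
  L0: in=∅ out={e,s}
  L1: in={e,s} out={e,s}
  L2: in={e,s} out={e}
  L3: in={e} out={e}
  L4: in={e} out=∅

Interfere edges:
  b — {e,s}
  e — {b,h,s,y}
  h — {e,s}
  s — {b,e,h,y}
  y — {e,s}

Registers:
  clique {b,e,s} ⇒ need ≥ 3
  3-colouring: R0={e}  R1={s}  R2={b,h,y}
  χ = 3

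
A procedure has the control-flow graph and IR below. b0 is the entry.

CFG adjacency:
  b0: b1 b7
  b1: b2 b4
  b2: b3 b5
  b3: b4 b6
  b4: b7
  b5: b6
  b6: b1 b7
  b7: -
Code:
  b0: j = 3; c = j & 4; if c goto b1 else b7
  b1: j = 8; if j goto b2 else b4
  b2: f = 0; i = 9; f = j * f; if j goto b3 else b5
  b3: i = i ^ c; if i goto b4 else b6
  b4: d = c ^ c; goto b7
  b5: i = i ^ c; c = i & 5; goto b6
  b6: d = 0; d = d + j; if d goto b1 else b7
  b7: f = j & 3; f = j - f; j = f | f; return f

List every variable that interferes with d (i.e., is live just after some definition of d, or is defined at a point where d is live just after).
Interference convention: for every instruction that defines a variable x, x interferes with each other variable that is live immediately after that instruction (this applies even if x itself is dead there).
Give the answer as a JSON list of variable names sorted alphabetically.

Answer: ["c", "j"]

Working:
Block summaries:
  b0 def {c,j} use ∅
  b1 def {j} use ∅
  b2 def {f,i} use {j}
  b3 def {i} use {c,i}
  b4 def {d} use {c}
  b5 def {c,i} use {c,i}
  b6 def {d} use {j}
  b7 def {f,j} use {j}

Backward fixpoint:
  b0 li=∅ lo={c,j}
  b1 li={c} lo={c,j}
  b2 li={c,j} lo={c,i,j}
  b3 li={c,i,j} lo={c,j}
  b4 li={c,j} lo={j}
  b5 li={c,i,j} lo={c,j}
  b6 li={c,j} lo={c,j}
  b7 li={j} lo=∅

Conflict graph:
  c — {d,f,i,j}
  d — {c,j}
  f — {c,i,j}
  i — {c,f,j}
  j — {c,d,f,i}

N(d) = ["c", "j"]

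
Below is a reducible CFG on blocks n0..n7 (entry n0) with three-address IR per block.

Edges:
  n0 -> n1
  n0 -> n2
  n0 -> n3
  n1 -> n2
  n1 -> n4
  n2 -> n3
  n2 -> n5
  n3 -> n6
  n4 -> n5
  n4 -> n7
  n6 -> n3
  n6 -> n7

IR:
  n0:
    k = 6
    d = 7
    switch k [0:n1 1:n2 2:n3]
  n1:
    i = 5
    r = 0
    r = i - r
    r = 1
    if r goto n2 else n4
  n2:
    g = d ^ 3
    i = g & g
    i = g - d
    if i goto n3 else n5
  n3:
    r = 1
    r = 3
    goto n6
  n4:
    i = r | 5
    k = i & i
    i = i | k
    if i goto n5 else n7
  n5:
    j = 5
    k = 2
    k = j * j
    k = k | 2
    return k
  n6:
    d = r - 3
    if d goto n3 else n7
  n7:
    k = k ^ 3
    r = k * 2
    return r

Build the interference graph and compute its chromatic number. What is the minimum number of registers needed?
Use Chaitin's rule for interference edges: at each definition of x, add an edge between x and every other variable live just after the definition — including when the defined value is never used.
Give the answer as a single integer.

Answer: 4

Working:
def/use:
  n0: {d,k} / ∅
  n1: {i,r} / ∅
  n2: {g,i} / {d}
  n3: {r} / ∅
  n4: {i,k} / {r}
  n5: {j,k} / ∅
  n6: {d} / {r}
  n7: {k,r} / {k}

Live sets:
  live n0: ∅→{d,k}
  live n1: {d,k}→{d,k,r}
  live n2: {d,k}→{k}
  live n3: {k}→{k,r}
  live n4: {r}→{k}
  live n5: ∅→∅
  live n6: {k,r}→{k}
  live n7: {k}→∅

Interference:
  d — {g,i,k,r}
  g — {d,i,k}
  i — {d,g,k,r}
  j — {k}
  k — {d,g,i,j,r}
  r — {d,i,k}

Chromatic number:
  clique {d,g,i,k} ⇒ need ≥ 4
  assign d→R1 g→R3 i→R2 j→R1 k→R0 r→R3 — no edge inside a register ⇒ χ ≤ 4
  χ = 4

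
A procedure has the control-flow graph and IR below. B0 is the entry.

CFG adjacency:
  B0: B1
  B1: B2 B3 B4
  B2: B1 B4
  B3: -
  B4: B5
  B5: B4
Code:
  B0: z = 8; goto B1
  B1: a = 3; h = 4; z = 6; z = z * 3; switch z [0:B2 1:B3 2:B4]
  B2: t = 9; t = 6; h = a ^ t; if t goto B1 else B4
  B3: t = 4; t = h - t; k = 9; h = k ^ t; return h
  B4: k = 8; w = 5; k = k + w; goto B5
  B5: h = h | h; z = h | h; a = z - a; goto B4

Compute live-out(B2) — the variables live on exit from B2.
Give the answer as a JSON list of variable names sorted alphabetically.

Answer: ["a", "h"]

Analysis:
Per-block:
  B0: def={z} ue=∅
  B1: def={a,h,z} ue=∅
  B2: def={h,t} ue={a}
  B3: def={h,k,t} ue={h}
  B4: def={k,w} ue=∅
  B5: def={a,h,z} ue={a,h}

Backward fixpoint:
  live B0: ∅→∅
  live B1: ∅→{a,h}
  live B2: {a}→{a,h}
  live B3: {h}→∅
  live B4: {a,h}→{a,h}
  live B5: {a,h}→{a,h}

live-out(B2) = ["a", "h"]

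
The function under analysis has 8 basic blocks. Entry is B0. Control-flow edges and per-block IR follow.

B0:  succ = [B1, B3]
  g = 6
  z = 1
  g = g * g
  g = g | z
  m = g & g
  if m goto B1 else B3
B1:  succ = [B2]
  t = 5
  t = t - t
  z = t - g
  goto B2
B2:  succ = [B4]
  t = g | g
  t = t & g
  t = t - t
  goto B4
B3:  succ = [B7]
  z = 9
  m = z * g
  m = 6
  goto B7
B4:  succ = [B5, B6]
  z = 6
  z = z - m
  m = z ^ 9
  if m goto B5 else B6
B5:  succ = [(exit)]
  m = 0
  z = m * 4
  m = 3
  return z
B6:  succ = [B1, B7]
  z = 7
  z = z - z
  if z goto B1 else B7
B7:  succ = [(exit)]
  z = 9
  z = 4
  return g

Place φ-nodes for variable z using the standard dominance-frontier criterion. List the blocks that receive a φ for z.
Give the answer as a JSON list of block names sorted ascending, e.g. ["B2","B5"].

Answer: ["B1", "B7"]

Derivation:
idom tree: B1←B0 B2←B1 B3←B0 B4←B2 B5←B4 B6←B4 B7←B0
Dom at joins:
  B1: preds {B0,B6}: {B0} ∩ {B0,B1,B2,B4,B6} = {B0}; idom=B0
  B7: preds {B3,B6}: {B0,B3} ∩ {B0,B1,B2,B4,B6} = {B0}; idom=B0

DF walk-up:
  B1←B0: walk · to B0
  B1←B6: walk B6→B4→B2→B1 to B0
  B7←B3: walk B3 to B0
  B7←B6: walk B6→B4→B2→B1 to B0
  DF(B0)=∅
  DF(B1)={B1,B7}
  DF(B2)={B1,B7}
  DF(B3)={B7}
  DF(B4)={B1,B7}
  DF(B5)=∅
  DF(B6)={B1,B7}
  DF(B7)=∅

φ for z: defs {B0,B1,B3,B4,B5,B6,B7}
  DF⁺ = {B1,B7}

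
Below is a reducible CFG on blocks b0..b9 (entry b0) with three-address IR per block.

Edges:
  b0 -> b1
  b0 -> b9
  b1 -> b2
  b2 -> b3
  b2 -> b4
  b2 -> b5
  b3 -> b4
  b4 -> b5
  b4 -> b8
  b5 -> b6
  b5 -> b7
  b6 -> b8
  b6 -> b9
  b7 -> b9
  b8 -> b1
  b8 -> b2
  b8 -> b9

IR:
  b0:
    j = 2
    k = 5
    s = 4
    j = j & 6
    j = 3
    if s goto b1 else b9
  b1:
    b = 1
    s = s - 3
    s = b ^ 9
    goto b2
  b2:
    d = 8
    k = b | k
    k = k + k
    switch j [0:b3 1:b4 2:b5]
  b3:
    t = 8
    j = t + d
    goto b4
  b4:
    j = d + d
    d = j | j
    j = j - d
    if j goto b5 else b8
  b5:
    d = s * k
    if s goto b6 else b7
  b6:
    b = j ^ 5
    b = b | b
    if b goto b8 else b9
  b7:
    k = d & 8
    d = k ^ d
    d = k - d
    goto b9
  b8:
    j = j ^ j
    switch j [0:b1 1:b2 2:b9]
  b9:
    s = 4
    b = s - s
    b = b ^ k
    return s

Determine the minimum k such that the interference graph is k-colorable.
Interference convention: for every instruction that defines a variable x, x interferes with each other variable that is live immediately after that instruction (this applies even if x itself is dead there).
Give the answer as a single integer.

Answer: 5

Working:
Per-block:
  b0 def {j,k,s} use ∅
  b1 def {b,s} use {s}
  b2 def {d,k} use {b,j,k}
  b3 def {j,t} use {d}
  b4 def {d,j} use {d}
  b5 def {d} use {k,s}
  b6 def {b} use {j}
  b7 def {d,k} use {d}
  b8 def {j} use {j}
  b9 def {b,s} use {k}

Live sets:
  b0: in=∅ out={j,k,s}
  b1: in={j,k,s} out={b,j,k,s}
  b2: in={b,j,k,s} out={b,d,j,k,s}
  b3: in={b,d,k,s} out={b,d,k,s}
  b4: in={b,d,k,s} out={b,j,k,s}
  b5: in={j,k,s} out={d,j,k,s}
  b6: in={j,k,s} out={b,j,k,s}
  b7: in={d} out={k}
  b8: in={b,j,k,s} out={b,j,k,s}
  b9: in={k} out=∅

Interference:
  b↔{d,j,k,s,t}
  d↔{b,j,k,s,t}
  j↔{b,d,k,s}
  k↔{b,d,j,s,t}
  s↔{b,d,j,k,t}
  t↔{b,d,k,s}

Registers:
  {b,d,j,k,s} pairwise interfere (5-clique) ⇒ χ ≥ 5
  5-colouring: R0={b}  R1={d}  R2={k}  R3={s}  R4={j,t}
  χ = 5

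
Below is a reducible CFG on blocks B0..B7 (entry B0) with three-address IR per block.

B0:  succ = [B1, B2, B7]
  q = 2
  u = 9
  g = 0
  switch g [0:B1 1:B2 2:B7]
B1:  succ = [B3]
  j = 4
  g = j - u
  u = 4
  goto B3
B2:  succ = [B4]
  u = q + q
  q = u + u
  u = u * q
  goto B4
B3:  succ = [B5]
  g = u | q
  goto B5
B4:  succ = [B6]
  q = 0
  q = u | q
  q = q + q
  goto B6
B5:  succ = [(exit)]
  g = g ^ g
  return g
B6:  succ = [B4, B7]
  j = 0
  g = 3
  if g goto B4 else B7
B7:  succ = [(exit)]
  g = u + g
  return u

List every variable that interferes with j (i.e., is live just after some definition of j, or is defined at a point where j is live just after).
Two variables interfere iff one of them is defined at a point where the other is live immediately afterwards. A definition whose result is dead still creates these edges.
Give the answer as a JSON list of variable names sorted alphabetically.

Per-block:
  B0 def {g,q,u} use ∅
  B1 def {g,j,u} use {u}
  B2 def {q,u} use {q}
  B3 def {g} use {q,u}
  B4 def {q} use {u}
  B5 def {g} use {g}
  B6 def {g,j} use ∅
  B7 def {g} use {g,u}

Backward fixpoint:
  live B0: ∅→{g,q,u}
  live B1: {q,u}→{q,u}
  live B2: {q}→{u}
  live B3: {q,u}→{g}
  live B4: {u}→{u}
  live B5: {g}→∅
  live B6: {u}→{g,u}
  live B7: {g,u}→∅

Conflict graph:
  g↔{q,u}
  j↔{q,u}
  q↔{g,j,u}
  u↔{g,j,q}

N(j) = ["q", "u"]

Answer: ["q", "u"]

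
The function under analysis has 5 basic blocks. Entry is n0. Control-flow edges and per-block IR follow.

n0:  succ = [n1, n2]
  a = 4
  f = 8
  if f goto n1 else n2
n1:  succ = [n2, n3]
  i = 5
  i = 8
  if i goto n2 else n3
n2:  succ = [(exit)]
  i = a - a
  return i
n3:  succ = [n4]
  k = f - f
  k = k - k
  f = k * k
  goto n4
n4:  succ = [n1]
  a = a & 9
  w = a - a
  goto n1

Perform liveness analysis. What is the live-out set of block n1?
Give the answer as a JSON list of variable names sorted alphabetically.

Answer: ["a", "f"]

Analysis:
def/use:
  n0 def {a,f} use ∅
  n1 def {i} use ∅
  n2 def {i} use {a}
  n3 def {f,k} use {f}
  n4 def {a,w} use {a}

Liveness:
  n0 li=∅ lo={a,f}
  n1 li={a,f} lo={a,f}
  n2 li={a} lo=∅
  n3 li={a,f} lo={a,f}
  n4 li={a,f} lo={a,f}

live-out(n1) = ["a", "f"]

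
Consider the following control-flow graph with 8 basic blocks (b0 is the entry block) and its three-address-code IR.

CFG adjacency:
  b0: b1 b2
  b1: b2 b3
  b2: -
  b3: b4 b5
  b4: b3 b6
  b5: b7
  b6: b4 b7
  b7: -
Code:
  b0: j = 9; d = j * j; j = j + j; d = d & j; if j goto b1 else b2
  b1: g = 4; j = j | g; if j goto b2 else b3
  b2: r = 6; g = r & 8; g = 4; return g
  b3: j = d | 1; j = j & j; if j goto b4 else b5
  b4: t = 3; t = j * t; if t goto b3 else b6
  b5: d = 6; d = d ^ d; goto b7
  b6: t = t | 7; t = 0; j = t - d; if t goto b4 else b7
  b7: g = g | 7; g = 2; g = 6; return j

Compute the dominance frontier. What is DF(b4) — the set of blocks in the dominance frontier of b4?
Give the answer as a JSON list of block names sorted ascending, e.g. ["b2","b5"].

Answer: ["b3", "b4", "b7"]

Working:
idom tree: b1←b0 b2←b0 b3←b1 b4←b3 b5←b3 b6←b4 b7←b3
Join-block Dom:
  b2: preds {b0,b1}: {b0} ∩ {b0,b1} = {b0}; idom=b0
  b3: preds {b1,b4}: {b0,b1} ∩ {b0,b1,b3,b4} = {b0,b1}; idom=b1
  b4: preds {b3,b6}: {b0,b1,b3} ∩ {b0,b1,b3,b4,b6} = {b0,b1,b3}; idom=b3
  b7: preds {b5,b6}: {b0,b1,b3,b5} ∩ {b0,b1,b3,b4,b6} = {b0,b1,b3}; idom=b3

DF derivation:
  join b2 pred b0: · stop@b0
  join b2 pred b1: b1 stop@b0
  join b3 pred b1: · stop@b1
  join b3 pred b4: b4→b3 stop@b1
  join b4 pred b3: · stop@b3
  join b4 pred b6: b6→b4 stop@b3
  join b7 pred b5: b5 stop@b3
  join b7 pred b6: b6→b4 stop@b3
  b0: DF=∅
  b1: DF={b2}
  b2: DF=∅
  b3: DF={b3}
  b4: DF={b3,b4,b7}
  b5: DF={b7}
  b6: DF={b4,b7}
  b7: DF=∅

DF(b4) = ["b3", "b4", "b7"]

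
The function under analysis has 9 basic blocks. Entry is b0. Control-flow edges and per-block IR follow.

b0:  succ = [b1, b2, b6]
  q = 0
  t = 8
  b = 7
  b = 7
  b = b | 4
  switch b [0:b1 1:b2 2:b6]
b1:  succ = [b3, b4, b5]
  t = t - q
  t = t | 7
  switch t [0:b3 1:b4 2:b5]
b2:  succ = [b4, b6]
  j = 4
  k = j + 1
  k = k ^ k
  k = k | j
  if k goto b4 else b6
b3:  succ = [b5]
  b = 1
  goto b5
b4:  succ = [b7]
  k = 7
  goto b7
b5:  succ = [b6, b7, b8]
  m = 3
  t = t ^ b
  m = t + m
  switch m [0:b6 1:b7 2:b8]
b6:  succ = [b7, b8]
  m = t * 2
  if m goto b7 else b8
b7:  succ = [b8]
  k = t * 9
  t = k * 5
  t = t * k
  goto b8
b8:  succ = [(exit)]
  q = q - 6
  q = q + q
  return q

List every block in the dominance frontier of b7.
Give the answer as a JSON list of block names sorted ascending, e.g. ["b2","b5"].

Answer: ["b8"]

Derivation:
idom tree: b1←b0 b2←b0 b3←b1 b4←b0 b5←b1 b6←b0 b7←b0 b8←b0
Dom∩ at merges:
  b4: preds {b1,b2}: {b0,b1} ∩ {b0,b2} = {b0}; idom=b0
  b5: preds {b1,b3}: {b0,b1} ∩ {b0,b1,b3} = {b0,b1}; idom=b1
  b6: preds {b0,b2,b5}: {b0} ∩ {b0,b2} ∩ {b0,b1,b5} = {b0}; idom=b0
  b7: preds {b4,b5,b6}: {b0,b4} ∩ {b0,b1,b5} ∩ {b0,b6} = {b0}; idom=b0
  b8: preds {b5,b6,b7}: {b0,b1,b5} ∩ {b0,b6} ∩ {b0,b7} = {b0}; idom=b0

Frontier:
  b4←b1: walk b1 to b0
  b4←b2: walk b2 to b0
  b5←b1: walk · to b1
  b5←b3: walk b3 to b1
  b6←b0: walk · to b0
  b6←b2: walk b2 to b0
  b6←b5: walk b5→b1 to b0
  b7←b4: walk b4 to b0
  b7←b5: walk b5→b1 to b0
  b7←b6: walk b6 to b0
  b8←b5: walk b5→b1 to b0
  b8←b6: walk b6 to b0
  b8←b7: walk b7 to b0
  b0: DF=∅
  b1: DF={b4,b6,b7,b8}
  b2: DF={b4,b6}
  b3: DF={b5}
  b4: DF={b7}
  b5: DF={b6,b7,b8}
  b6: DF={b7,b8}
  b7: DF={b8}
  b8: DF=∅

DF(b7) = ["b8"]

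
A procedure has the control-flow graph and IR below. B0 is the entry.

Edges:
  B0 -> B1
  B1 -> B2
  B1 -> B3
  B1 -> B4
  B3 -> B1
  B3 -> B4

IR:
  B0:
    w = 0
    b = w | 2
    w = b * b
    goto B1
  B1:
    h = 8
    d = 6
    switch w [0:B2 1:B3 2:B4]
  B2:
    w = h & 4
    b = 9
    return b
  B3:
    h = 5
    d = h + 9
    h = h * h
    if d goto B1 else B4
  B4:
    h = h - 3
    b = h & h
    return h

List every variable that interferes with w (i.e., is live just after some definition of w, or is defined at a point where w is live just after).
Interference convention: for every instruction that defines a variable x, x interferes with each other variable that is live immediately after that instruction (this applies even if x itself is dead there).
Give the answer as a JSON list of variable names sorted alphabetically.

Answer: ["d", "h"]

Derivation:
Block summaries:
  B0 def {b,w} use ∅
  B1 def {d,h} use {w}
  B2 def {b,w} use {h}
  B3 def {d,h} use ∅
  B4 def {b,h} use {h}

Backward fixpoint:
  B0 li=∅ lo={w}
  B1 li={w} lo={h,w}
  B2 li={h} lo=∅
  B3 li={w} lo={h,w}
  B4 li={h} lo=∅

Conflict graph:
  b — {h}
  d — {h,w}
  h — {b,d,w}
  w — {d,h}

N(w) = ["d", "h"]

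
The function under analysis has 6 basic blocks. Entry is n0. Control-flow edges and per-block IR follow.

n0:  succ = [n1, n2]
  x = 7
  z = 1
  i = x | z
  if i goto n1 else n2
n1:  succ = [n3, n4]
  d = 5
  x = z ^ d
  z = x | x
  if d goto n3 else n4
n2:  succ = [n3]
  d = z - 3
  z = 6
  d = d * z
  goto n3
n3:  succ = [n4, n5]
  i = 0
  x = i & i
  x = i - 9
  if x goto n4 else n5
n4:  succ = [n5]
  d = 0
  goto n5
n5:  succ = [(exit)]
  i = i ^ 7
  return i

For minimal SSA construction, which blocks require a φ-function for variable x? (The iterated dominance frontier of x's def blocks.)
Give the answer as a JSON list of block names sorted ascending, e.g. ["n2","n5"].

Answer: ["n3", "n4", "n5"]

Analysis:
idom tree: n1←n0 n2←n0 n3←n0 n4←n0 n5←n0
Dom∩ at merges:
  n3: preds {n1,n2}: {n0,n1} ∩ {n0,n2} = {n0}; idom=n0
  n4: preds {n1,n3}: {n0,n1} ∩ {n0,n3} = {n0}; idom=n0
  n5: preds {n3,n4}: {n0,n3} ∩ {n0,n4} = {n0}; idom=n0

DF walk-up:
  n3←n1: walk n1 to n0
  n3←n2: walk n2 to n0
  n4←n1: walk n1 to n0
  n4←n3: walk n3 to n0
  n5←n3: walk n3 to n0
  n5←n4: walk n4 to n0
  n0 → ∅
  n1 → {n3,n4}
  n2 → {n3}
  n3 → {n4,n5}
  n4 → {n5}
  n5 → ∅

φ for x: defs {n0,n1,n3}
  DF⁺ = {n3,n4,n5}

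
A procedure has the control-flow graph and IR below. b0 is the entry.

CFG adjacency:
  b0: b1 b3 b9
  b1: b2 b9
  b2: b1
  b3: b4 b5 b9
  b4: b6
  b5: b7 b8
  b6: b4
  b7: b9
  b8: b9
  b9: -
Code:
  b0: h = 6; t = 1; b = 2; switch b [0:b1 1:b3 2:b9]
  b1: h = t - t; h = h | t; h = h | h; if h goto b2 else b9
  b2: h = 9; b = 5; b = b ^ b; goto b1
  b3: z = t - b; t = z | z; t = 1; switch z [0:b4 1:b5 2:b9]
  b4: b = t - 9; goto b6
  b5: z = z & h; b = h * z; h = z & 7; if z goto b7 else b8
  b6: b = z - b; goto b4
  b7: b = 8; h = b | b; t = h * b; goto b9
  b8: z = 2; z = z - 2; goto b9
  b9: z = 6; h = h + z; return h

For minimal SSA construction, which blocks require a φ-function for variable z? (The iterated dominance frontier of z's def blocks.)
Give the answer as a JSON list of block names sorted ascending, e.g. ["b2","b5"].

Answer: ["b9"]

Derivation:
idom tree: b1←b0 b2←b1 b3←b0 b4←b3 b5←b3 b6←b4 b7←b5 b8←b5 b9←b0
Join-block Dom:
  b1: preds {b0,b2}: {b0} ∩ {b0,b1,b2} = {b0}; idom=b0
  b4: preds {b3,b6}: {b0,b3} ∩ {b0,b3,b4,b6} = {b0,b3}; idom=b3
  b9: preds {b0,b1,b3,b7,b8}: {b0} ∩ {b0,b1} ∩ {b0,b3} ∩ {b0,b3,b5,b7} ∩ {b0,b3,b5,b8} = {b0}; idom=b0

DF derivation:
  join b1 pred b0: · stop@b0
  join b1 pred b2: b2→b1 stop@b0
  join b4 pred b3: · stop@b3
  join b4 pred b6: b6→b4 stop@b3
  join b9 pred b0: · stop@b0
  join b9 pred b1: b1 stop@b0
  join b9 pred b3: b3 stop@b0
  join b9 pred b7: b7→b5→b3 stop@b0
  join b9 pred b8: b8→b5→b3 stop@b0
  DF(b0)=∅
  DF(b1)={b1,b9}
  DF(b2)={b1}
  DF(b3)={b9}
  DF(b4)={b4}
  DF(b5)={b9}
  DF(b6)={b4}
  DF(b7)={b9}
  DF(b8)={b9}
  DF(b9)=∅

φ for z: defs {b3,b5,b8,b9}
  DF⁺ = {b9}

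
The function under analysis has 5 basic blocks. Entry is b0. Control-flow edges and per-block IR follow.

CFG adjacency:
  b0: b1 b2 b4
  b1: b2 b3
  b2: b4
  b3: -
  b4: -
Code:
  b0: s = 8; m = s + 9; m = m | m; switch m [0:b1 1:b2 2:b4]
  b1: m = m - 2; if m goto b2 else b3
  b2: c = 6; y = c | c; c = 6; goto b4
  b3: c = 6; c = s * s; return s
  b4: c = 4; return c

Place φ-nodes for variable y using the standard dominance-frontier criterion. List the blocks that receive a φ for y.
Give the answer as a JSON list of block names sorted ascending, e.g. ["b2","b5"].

idom tree: b1←b0 b2←b0 b3←b1 b4←b0
Join-block Dom:
  b2: preds {b0,b1}: {b0} ∩ {b0,b1} = {b0}; idom=b0
  b4: preds {b0,b2}: {b0} ∩ {b0,b2} = {b0}; idom=b0

DF derivation:
  b2←b0: walk · to b0
  b2←b1: walk b1 to b0
  b4←b0: walk · to b0
  b4←b2: walk b2 to b0
  b0 → ∅
  b1 → {b2}
  b2 → {b4}
  b3 → ∅
  b4 → ∅

φ for y: defs {b2}
  DF⁺ = {b4}

Answer: ["b4"]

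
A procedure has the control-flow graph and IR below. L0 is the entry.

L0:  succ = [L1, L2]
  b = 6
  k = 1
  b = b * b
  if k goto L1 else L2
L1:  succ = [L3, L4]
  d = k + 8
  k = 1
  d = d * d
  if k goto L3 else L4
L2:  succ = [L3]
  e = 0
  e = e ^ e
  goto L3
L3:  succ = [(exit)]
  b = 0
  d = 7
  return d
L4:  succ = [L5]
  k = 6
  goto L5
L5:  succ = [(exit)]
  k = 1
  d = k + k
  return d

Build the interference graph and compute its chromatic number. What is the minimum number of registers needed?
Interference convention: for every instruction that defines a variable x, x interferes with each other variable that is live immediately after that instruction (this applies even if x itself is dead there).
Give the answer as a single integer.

Answer: 2

Derivation:
Per-block:
  L0: {b,k} / ∅
  L1: {d,k} / {k}
  L2: {e} / ∅
  L3: {b,d} / ∅
  L4: {k} / ∅
  L5: {d,k} / ∅

Backward fixpoint:
  live L0: ∅→{k}
  live L1: {k}→∅
  live L2: ∅→∅
  live L3: ∅→∅
  live L4: ∅→∅
  live L5: ∅→∅

Conflict graph:
  b: {k}
  d: {k}
  e: ∅
  k: {b,d}

Chromatic number:
  {b,k} pairwise interfere (2-clique) ⇒ χ ≥ 2
  assign b→c1 d→c1 e→c0 k→c0 — no edge inside a register ⇒ χ ≤ 2
  χ = 2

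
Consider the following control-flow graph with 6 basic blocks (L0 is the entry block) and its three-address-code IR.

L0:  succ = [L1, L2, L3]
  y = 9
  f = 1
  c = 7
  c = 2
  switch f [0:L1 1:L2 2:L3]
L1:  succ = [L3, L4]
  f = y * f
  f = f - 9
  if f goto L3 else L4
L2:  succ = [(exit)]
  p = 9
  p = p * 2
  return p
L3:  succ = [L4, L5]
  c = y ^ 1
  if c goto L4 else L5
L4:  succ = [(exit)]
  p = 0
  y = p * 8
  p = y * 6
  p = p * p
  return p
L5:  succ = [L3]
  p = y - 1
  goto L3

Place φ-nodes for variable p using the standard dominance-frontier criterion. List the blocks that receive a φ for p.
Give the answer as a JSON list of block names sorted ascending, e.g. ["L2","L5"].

Answer: ["L3", "L4"]

Analysis:
idom tree: L1←L0 L2←L0 L3←L0 L4←L0 L5←L3
Dom at joins:
  L3: preds {L0,L1,L5}: {L0} ∩ {L0,L1} ∩ {L0,L3,L5} = {L0}; idom=L0
  L4: preds {L1,L3}: {L0,L1} ∩ {L0,L3} = {L0}; idom=L0

Frontier:
  join L3 pred L0: · stop@L0
  join L3 pred L1: L1 stop@L0
  join L3 pred L5: L5→L3 stop@L0
  join L4 pred L1: L1 stop@L0
  join L4 pred L3: L3 stop@L0
  L0: DF=∅
  L1: DF={L3,L4}
  L2: DF=∅
  L3: DF={L3,L4}
  L4: DF=∅
  L5: DF={L3}

φ for p: defs {L2,L4,L5}
  DF⁺ = {L3,L4}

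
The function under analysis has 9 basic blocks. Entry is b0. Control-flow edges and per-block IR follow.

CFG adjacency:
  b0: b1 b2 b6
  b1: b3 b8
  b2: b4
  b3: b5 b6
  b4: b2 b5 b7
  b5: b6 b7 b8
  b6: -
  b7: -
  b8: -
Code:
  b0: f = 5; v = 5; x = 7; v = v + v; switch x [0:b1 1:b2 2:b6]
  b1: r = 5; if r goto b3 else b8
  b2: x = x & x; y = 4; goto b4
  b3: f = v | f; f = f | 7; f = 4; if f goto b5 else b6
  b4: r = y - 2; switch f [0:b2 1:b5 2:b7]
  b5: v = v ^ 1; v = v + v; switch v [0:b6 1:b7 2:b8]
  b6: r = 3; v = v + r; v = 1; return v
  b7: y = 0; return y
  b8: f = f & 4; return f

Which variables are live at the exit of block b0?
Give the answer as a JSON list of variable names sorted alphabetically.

Per-block:
  b0: def={f,v,x} ue=∅
  b1: def={r} ue=∅
  b2: def={x,y} ue={x}
  b3: def={f} ue={f,v}
  b4: def={r} ue={f,y}
  b5: def={v} ue={v}
  b6: def={r,v} ue={v}
  b7: def={y} ue=∅
  b8: def={f} ue={f}

Live sets:
  b0 li=∅ lo={f,v,x}
  b1 li={f,v} lo={f,v}
  b2 li={f,v,x} lo={f,v,x,y}
  b3 li={f,v} lo={f,v}
  b4 li={f,v,x,y} lo={f,v,x}
  b5 li={f,v} lo={f,v}
  b6 li={v} lo=∅
  b7 li=∅ lo=∅
  b8 li={f} lo=∅

live-out(b0) = ["f", "v", "x"]

Answer: ["f", "v", "x"]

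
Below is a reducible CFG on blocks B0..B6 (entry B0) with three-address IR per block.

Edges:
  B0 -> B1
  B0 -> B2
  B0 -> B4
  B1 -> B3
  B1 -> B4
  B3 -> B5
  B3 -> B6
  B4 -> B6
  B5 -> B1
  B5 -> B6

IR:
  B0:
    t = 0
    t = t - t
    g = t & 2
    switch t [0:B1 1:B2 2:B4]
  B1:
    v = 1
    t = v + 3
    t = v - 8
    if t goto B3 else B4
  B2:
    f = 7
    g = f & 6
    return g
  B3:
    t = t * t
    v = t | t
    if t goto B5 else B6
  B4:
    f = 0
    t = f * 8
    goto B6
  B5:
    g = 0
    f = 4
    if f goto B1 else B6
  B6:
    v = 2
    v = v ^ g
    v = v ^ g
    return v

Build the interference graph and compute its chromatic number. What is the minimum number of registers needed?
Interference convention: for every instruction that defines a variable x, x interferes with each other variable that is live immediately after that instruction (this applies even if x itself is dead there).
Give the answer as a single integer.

Answer: 3

Derivation:
Block summaries:
  B0 def {g,t} use ∅
  B1 def {t,v} use ∅
  B2 def {f,g} use ∅
  B3 def {t,v} use {t}
  B4 def {f,t} use ∅
  B5 def {f,g} use ∅
  B6 def {v} use {g}

Live sets:
  live B0: ∅→{g}
  live B1: {g}→{g,t}
  live B2: ∅→∅
  live B3: {g,t}→{g}
  live B4: {g}→{g}
  live B5: ∅→{g}
  live B6: {g}→∅

Interfere edges:
  f↔{g}
  g↔{f,t,v}
  t↔{g,v}
  v↔{g,t}

Registers:
  clique {g,t,v} ⇒ need ≥ 3
  3-colouring: R0={g}  R1={f,t}  R2={v}
  χ = 3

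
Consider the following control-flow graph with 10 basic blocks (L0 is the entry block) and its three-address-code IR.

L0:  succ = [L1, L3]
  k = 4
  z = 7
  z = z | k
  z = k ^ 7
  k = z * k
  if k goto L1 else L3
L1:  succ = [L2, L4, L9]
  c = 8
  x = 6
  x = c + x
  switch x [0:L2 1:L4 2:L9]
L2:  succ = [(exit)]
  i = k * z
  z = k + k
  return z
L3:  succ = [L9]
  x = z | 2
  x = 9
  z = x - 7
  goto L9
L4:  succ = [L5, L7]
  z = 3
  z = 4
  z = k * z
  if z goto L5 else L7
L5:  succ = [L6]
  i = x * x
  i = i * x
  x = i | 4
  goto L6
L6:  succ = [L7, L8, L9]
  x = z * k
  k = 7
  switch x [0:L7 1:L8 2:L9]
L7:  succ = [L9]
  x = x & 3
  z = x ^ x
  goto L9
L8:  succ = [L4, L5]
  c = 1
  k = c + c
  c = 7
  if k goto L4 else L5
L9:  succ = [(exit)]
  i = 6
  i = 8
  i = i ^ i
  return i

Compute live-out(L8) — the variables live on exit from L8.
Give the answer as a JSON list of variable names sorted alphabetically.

def/use:
  L0: def={k,z} ue=∅
  L1: def={c,x} ue=∅
  L2: def={i,z} ue={k,z}
  L3: def={x,z} ue={z}
  L4: def={z} ue={k}
  L5: def={i,x} ue={x}
  L6: def={k,x} ue={k,z}
  L7: def={x,z} ue={x}
  L8: def={c,k} ue=∅
  L9: def={i} ue=∅

Backward fixpoint:
  L0: in=∅ out={k,z}
  L1: in={k,z} out={k,x,z}
  L2: in={k,z} out=∅
  L3: in={z} out=∅
  L4: in={k,x} out={k,x,z}
  L5: in={k,x,z} out={k,z}
  L6: in={k,z} out={x,z}
  L7: in={x} out=∅
  L8: in={x,z} out={k,x,z}
  L9: in=∅ out=∅

live-out(L8) = ["k", "x", "z"]

Answer: ["k", "x", "z"]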